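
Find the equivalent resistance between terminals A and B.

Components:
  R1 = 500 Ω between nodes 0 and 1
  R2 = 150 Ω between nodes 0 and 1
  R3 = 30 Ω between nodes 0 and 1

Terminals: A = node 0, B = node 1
Reduce the network between node 0 (A) and node 1 (B) by series/parallel combination:
  Rp1 = R1 ‖ R2 ‖ R3 (parallel, all between nodes 0 and 1) = 1/(1/500 + 1/150 + 1/30) = 23.81 Ω
R_eq = 23.81 Ω

Final answer: 23.81 Ω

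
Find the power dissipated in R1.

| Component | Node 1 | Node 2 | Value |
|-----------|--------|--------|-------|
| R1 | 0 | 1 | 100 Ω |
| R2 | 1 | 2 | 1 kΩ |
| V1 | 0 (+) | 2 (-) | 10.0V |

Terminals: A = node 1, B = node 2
Nodal analysis, taking node 2 as the 0 V reference.
Source V1 fixes V_0 = 10 V.
KCL at each unknown node (sum of currents leaving = 0; resistances in Ω):
  Node 1: (V_1 - 10)/100 + (V_1 - 0)/1000 = 0
Collecting terms: 0.011 × V_1 = 0.1  =>  V_1 = 9.091 V
I_R1 = (V_0 - V_1)/R1 = (10 - 9.091)/100 = 0.009091 A
P_R1 = I_R1² × R1 = (0.009091)² × 100 = 0.008264 W

Final answer: 0.008264 W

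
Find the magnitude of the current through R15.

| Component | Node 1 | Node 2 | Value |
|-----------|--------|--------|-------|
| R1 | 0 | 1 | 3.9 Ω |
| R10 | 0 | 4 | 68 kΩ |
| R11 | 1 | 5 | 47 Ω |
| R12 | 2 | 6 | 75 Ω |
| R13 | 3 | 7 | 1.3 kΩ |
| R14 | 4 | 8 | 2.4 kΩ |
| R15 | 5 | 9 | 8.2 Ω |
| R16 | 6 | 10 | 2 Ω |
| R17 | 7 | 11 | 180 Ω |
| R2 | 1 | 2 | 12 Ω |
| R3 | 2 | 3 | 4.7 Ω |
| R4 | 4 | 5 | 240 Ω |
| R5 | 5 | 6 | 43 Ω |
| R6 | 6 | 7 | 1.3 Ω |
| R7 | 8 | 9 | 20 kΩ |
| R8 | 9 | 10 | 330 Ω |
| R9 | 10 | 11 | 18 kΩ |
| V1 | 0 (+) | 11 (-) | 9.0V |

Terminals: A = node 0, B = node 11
Nodal analysis, taking node 11 as the 0 V reference.
Source V1 fixes V_0 = 9 V.
KCL at each unknown node (sum of currents leaving = 0; resistances in Ω):
  Node 1: (V_1 - 9)/3.9 + (V_1 - V_2)/12 + (V_1 - V_5)/47 = 0
  Node 2: (V_2 - V_1)/12 + (V_2 - V_3)/4.7 + (V_2 - V_6)/75 = 0
  Node 3: (V_3 - V_2)/4.7 + (V_3 - V_7)/1300 = 0
  Node 4: (V_4 - V_5)/240 + (V_4 - 9)/68000 + (V_4 - V_8)/2400 = 0
  Node 5: (V_5 - V_4)/240 + (V_5 - V_6)/43 + (V_5 - V_1)/47 + (V_5 - V_9)/8.2 = 0
  Node 6: (V_6 - V_5)/43 + (V_6 - V_7)/1.3 + (V_6 - V_2)/75 + (V_6 - V_10)/2 = 0
  Node 7: (V_7 - V_6)/1.3 + (V_7 - V_3)/1300 + (V_7 - 0)/180 = 0
  Node 8: (V_8 - V_9)/20000 + (V_8 - V_4)/2400 = 0
  Node 9: (V_9 - V_8)/20000 + (V_9 - V_10)/330 + (V_9 - V_5)/8.2 = 0
  Node 10: (V_10 - V_9)/330 + (V_10 - 0)/18000 + (V_10 - V_6)/2 = 0
Collecting terms (coefficients in siemens):
  0.361·V_1 - 0.08333·V_2 - 0.02128·V_5 = 2.308
  0.3094·V_2 - 0.08333·V_1 - 0.2128·V_3 - 0.01333·V_6 = 0
  0.2135·V_3 - 0.2128·V_2 - 0.0007692·V_7 = 0
  0.004598·V_4 - 0.004167·V_5 - 0.0004167·V_8 = 0.0001324
  0.1707·V_5 - 0.02128·V_1 - 0.004167·V_4 - 0.02326·V_6 - 0.122·V_9 = 0
  1.306·V_6 - 0.01333·V_2 - 0.02326·V_5 - 0.7692·V_7 - 0.5·V_10 = 0
  0.7756·V_7 - 0.0007692·V_3 - 0.7692·V_6 = 0
  0.0004667·V_8 - 0.0004167·V_4 - 0.00005·V_9 = 0
  0.125·V_9 - 0.122·V_5 - 0.00005·V_8 - 0.00303·V_10 = 0
  0.5031·V_10 - 0.5·V_6 - 0.00303·V_9 = 0
Solving these 10 simultaneous equations (Gaussian elimination) gives:
  V_1 = 8.844 V, V_2 = 8.601 V, V_3 = 8.596 V, V_4 = 7.923 V
  V_5 = 7.919 V, V_6 = 7.168 V, V_7 = 7.118 V, V_8 = 7.921 V
  V_9 = 7.901 V, V_10 = 7.171 V
I_R15 = (V_5 - V_9)/R15 = (7.919 - 7.901)/8.2 = 0.002211 A
|I_R15| = 0.002211 A

Final answer: |I_R15| = 0.002211 A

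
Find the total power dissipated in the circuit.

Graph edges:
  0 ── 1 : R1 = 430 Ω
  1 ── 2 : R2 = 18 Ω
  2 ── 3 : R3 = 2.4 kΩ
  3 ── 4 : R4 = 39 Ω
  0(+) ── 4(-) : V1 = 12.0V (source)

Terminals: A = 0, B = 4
Nodal analysis, taking node 4 as the 0 V reference.
Source V1 fixes V_0 = 12 V.
KCL at each unknown node (sum of currents leaving = 0; resistances in Ω):
  Node 1: (V_1 - 12)/430 + (V_1 - V_2)/18 = 0
  Node 2: (V_2 - V_1)/18 + (V_2 - V_3)/2400 = 0
  Node 3: (V_3 - V_2)/2400 + (V_3 - 0)/39 = 0
Collecting terms (coefficients in siemens):
  0.05788·V_1 - 0.05556·V_2 = 0.02791
  0.05597·V_2 - 0.05556·V_1 - 0.0004167·V_3 = 0
  0.02606·V_3 - 0.0004167·V_2 = 0
Solving these 3 simultaneous equations (Gaussian elimination) gives:
  V_1 = 10.21 V, V_2 = 10.14 V, V_3 = 0.1621 V
Power in each resistor, P = (ΔV)²/R:
  P_R1 = (12 - 10.21)²/430 = 0.007429 W
  P_R2 = (10.21 - 10.14)²/18 = 0.000311 W
  P_R3 = (10.14 - 0.1621)²/2400 = 0.04146 W
  P_R4 = (0.1621 - 0)²/39 = 0.0006738 W
P_total = P_R1 + P_R2 + P_R3 + P_R4 = 0.04988 W

Final answer: 0.04988 W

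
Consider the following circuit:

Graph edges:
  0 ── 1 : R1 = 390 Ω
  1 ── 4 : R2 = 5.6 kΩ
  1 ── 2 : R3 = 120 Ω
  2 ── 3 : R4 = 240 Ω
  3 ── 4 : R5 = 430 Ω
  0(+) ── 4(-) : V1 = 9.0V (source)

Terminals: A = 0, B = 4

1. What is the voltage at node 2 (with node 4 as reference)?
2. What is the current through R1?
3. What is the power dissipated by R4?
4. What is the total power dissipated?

Nodal analysis, taking node 4 as the 0 V reference.
Source V1 fixes V_0 = 9 V.
KCL at each unknown node (sum of currents leaving = 0; resistances in Ω):
  Node 1: (V_1 - 9)/390 + (V_1 - 0)/5600 + (V_1 - V_2)/120 = 0
  Node 2: (V_2 - V_1)/120 + (V_2 - V_3)/240 = 0
  Node 3: (V_3 - V_2)/240 + (V_3 - 0)/430 = 0
Collecting terms (coefficients in siemens):
  0.01108·V_1 - 0.008333·V_2 = 0.02308
  0.0125·V_2 - 0.008333·V_1 - 0.004167·V_3 = 0
  0.006492·V_3 - 0.004167·V_2 = 0
Solving these 3 simultaneous equations (Gaussian elimination) gives:
  V_1 = 5.757 V, V_2 = 4.883 V, V_3 = 3.134 V
Part 1:
  Read off the nodal solution: V_2 = 4.883 V
Part 2:
  I_R1 = (V_0 - V_1)/R1 = (9 - 5.757)/390 = 0.008315 A
  Magnitude: I_R1 = 0.008315 A
Part 3:
  I_R4 = (V_2 - V_3)/R4 = (4.883 - 3.134)/240 = 0.007287 A
  P_R4 = I_R4² × R4 = (0.007287)² × 240 = 0.01275 W
Part 4:
  Power in each resistor, P = (ΔV)²/R:
    P_R1 = (9 - 5.757)²/390 = 0.02697 W
    P_R2 = (5.757 - 0)²/5600 = 0.005918 W
    P_R3 = (5.757 - 4.883)²/120 = 0.006373 W
    P_R4 = (4.883 - 3.134)²/240 = 0.01275 W
    P_R5 = (3.134 - 0)²/430 = 0.02284 W
  P_total = P_R1 + P_R2 + P_R3 + P_R4 + P_R5 = 0.07484 W

Final answers:
1. V_2 = 4.883 V
2. I_R1 = 0.008315 A
3. P_R4 = 0.01275 W
4. P_total = 0.07484 W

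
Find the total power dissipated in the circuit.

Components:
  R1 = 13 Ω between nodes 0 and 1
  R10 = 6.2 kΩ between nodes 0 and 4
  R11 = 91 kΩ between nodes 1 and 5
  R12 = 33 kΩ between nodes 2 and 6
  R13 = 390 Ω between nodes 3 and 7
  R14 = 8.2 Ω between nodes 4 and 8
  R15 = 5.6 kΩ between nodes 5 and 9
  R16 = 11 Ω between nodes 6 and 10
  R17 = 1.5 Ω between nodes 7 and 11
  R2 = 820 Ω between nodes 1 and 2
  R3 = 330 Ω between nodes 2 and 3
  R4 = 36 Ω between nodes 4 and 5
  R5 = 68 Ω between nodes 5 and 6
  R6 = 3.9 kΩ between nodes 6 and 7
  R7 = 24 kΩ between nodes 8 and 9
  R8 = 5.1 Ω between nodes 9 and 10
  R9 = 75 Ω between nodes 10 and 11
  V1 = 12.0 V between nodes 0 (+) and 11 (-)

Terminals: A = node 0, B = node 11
Nodal analysis, taking node 11 as the 0 V reference.
Source V1 fixes V_0 = 12 V.
KCL at each unknown node (sum of currents leaving = 0; resistances in Ω):
  Node 1: (V_1 - 12)/13 + (V_1 - V_2)/820 + (V_1 - V_5)/91000 = 0
  Node 2: (V_2 - V_1)/820 + (V_2 - V_3)/330 + (V_2 - V_6)/33000 = 0
  Node 3: (V_3 - V_2)/330 + (V_3 - V_7)/390 = 0
  Node 4: (V_4 - V_5)/36 + (V_4 - 12)/6200 + (V_4 - V_8)/8.2 = 0
  Node 5: (V_5 - V_4)/36 + (V_5 - V_6)/68 + (V_5 - V_1)/91000 + (V_5 - V_9)/5600 = 0
  Node 6: (V_6 - V_5)/68 + (V_6 - V_7)/3900 + (V_6 - V_2)/33000 + (V_6 - V_10)/11 = 0
  Node 7: (V_7 - V_6)/3900 + (V_7 - V_3)/390 + (V_7 - 0)/1.5 = 0
  Node 8: (V_8 - V_9)/24000 + (V_8 - V_4)/8.2 = 0
  Node 9: (V_9 - V_8)/24000 + (V_9 - V_10)/5.1 + (V_9 - V_5)/5600 = 0
  Node 10: (V_10 - V_9)/5.1 + (V_10 - 0)/75 + (V_10 - V_6)/11 = 0
Collecting terms (coefficients in siemens):
  0.07815·V_1 - 0.00122·V_2 - 0.00001099·V_5 = 0.9231
  0.00428·V_2 - 0.00122·V_1 - 0.00303·V_3 - 0.0000303·V_6 = 0
  0.005594·V_3 - 0.00303·V_2 - 0.002564·V_7 = 0
  0.1499·V_4 - 0.02778·V_5 - 0.122·V_8 = 0.001935
  0.04267·V_5 - 0.00001099·V_1 - 0.02778·V_4 - 0.01471·V_6 - 0.0001786·V_9 = 0
  0.1059·V_6 - 0.0000303·V_2 - 0.01471·V_5 - 0.0002564·V_7 - 0.09091·V_10 = 0
  0.6695·V_7 - 0.002564·V_3 - 0.0002564·V_6 = 0
  0.122·V_8 - 0.122·V_4 - 0.00004167·V_9 = 0
  0.1963·V_9 - 0.0001786·V_5 - 0.00004167·V_8 - 0.1961·V_10 = 0
  0.3003·V_10 - 0.09091·V_6 - 0.1961·V_9 = 0
Solving these 10 simultaneous equations (Gaussian elimination) gives:
  V_1 = 11.9 V, V_2 = 5.507 V, V_3 = 2.988 V, V_4 = 0.3825 V
  V_5 = 0.3153 V, V_6 = 0.1818 V, V_7 = 0.01151 V, V_8 = 0.3824 V
  V_9 = 0.1591 V, V_10 = 0.1589 V
Power in each resistor, P = (ΔV)²/R:
  P_R1 = (12 - 11.9)²/13 = 0.0008156 W
  P_R2 = (11.9 - 5.507)²/820 = 0.0498 W
  P_R3 = (5.507 - 2.988)²/330 = 0.01922 W
  P_R4 = (0.3825 - 0.3153)²/36 = 0.0001251 W
  P_R5 = (0.3153 - 0.1818)²/68 = 0.0002623 W
  P_R6 = (0.1818 - 0.01151)²/3900 = 0.000007436 W
  P_R7 = (0.3824 - 0.1591)²/24000 = 0.000002078 W
  P_R8 = (0.1591 - 0.1589)²/5.1 = 0.00000000706 W
  P_R9 = (0.1589 - 0)²/75 = 0.0003367 W
  P_R10 = (12 - 0.3825)²/6200 = 0.02177 W
  P_R11 = (11.9 - 0.3153)²/91000 = 0.001474 W
  P_R12 = (5.507 - 0.1818)²/33000 = 0.0008592 W
  P_R13 = (2.988 - 0.01151)²/390 = 0.02272 W
  P_R14 = (0.3825 - 0.3824)²/8.2 = 0.0000000007098 W
  P_R15 = (0.3153 - 0.1591)²/5600 = 0.00000436 W
  P_R16 = (0.1818 - 0.1589)²/11 = 0.00004766 W
  P_R17 = (0.01151 - 0)²/1.5 = 0.00008837 W
P_total = P_R1 + P_R2 + P_R3 + P_R4 + P_R5 + P_R6 + P_R7 + P_R8 + P_R9 + P_R10 + P_R11 + P_R12 + P_R13 + P_R14 + P_R15 + P_R16 + P_R17 = 0.1175 W

Final answer: 0.1175 W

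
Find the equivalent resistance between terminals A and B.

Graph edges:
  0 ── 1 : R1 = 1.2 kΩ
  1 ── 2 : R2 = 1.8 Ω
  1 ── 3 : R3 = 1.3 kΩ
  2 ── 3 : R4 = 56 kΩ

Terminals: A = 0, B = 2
Reduce the network between node 0 (A) and node 2 (B) by series/parallel combination:
  Rs1 = R3 + R4 (series, joined only at node 3) = 1300 + 56000 = 57300 Ω
  Rp1 = R2 ‖ Rs1 (parallel, both between nodes 1 and 2) = 1/(1/1.8 + 1/57300) = 1.8 Ω
  Rs2 = R1 + Rp1 (series, joined only at node 1) = 1200 + 1.8 = 1202 Ω
R_eq = 1.202 kΩ

Final answer: 1.202 kΩ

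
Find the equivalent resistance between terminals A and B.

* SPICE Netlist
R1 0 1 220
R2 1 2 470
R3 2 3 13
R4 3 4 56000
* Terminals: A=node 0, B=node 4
Reduce the network between node 0 (A) and node 4 (B) by series/parallel combination:
  Rs1 = R1 + R2 (series, joined only at node 1) = 220 + 470 = 690 Ω
  Rs2 = R3 + Rs1 (series, joined only at node 2) = 13 + 690 = 703 Ω
  Rs3 = R4 + Rs2 (series, joined only at node 3) = 56000 + 703 = 56700 Ω
R_eq = 56.7 kΩ

Final answer: 56.7 kΩ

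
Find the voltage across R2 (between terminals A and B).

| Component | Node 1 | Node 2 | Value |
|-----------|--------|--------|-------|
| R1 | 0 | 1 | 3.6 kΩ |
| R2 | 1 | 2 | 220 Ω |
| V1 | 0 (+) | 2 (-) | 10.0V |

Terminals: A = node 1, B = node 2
R1 and R2 are in series across V1 (node 0 → node 1 → node 2), and the output A–B is taken across R2, so this is a voltage divider.
Series current: I = V1/(R1 + R2) = 10/(3600 + 220) = 10/3820 = 0.002618 A
V_R2 = I × R2 = V1 × R2/(R1 + R2) = 10 × 220/3820 = 0.5759 V

Final answer: 0.5759 V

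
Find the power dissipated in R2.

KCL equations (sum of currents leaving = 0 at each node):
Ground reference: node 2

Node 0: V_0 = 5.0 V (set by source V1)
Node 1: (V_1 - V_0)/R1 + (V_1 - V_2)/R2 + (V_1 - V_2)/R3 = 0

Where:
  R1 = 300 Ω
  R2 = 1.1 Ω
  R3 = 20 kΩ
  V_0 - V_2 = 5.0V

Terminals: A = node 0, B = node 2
Nodal analysis, taking node 2 as the 0 V reference.
Source V1 fixes V_0 = 5 V.
KCL at each unknown node (sum of currents leaving = 0; resistances in Ω):
  Node 1: (V_1 - 5)/300 + (V_1 - 0)/1.1 + (V_1 - 0)/20000 = 0
Collecting terms: 0.9125 × V_1 = 0.01667  =>  V_1 = 0.01827 V
I_R2 = (V_1 - V_2)/R2 = (0.01827 - 0)/1.1 = 0.0166 A
P_R2 = I_R2² × R2 = (0.0166)² × 1.1 = 0.0003033 W

Final answer: 0.0003033 W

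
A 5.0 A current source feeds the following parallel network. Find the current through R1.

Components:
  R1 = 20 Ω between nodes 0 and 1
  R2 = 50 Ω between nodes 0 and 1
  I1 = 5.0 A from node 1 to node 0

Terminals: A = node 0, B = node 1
All resistors sit directly between nodes 0 and 1, so they are in parallel and share one voltage V; the full source current 5 A splits among them.
1/R_par = 1/20 + 1/50 = 0.07 S  =>  R_par = 14.29 Ω
V = I × R_par = 5 × 14.29 = 71.43 V
I_R1 = V/R1 = 71.43/20 = 3.571 A

Final answer: 3.571 A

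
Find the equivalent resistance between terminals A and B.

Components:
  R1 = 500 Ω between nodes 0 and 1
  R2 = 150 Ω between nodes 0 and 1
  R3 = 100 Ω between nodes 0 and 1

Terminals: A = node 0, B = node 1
Reduce the network between node 0 (A) and node 1 (B) by series/parallel combination:
  Rp1 = R1 ‖ R2 ‖ R3 (parallel, all between nodes 0 and 1) = 1/(1/500 + 1/150 + 1/100) = 53.57 Ω
R_eq = 53.57 Ω

Final answer: 53.57 Ω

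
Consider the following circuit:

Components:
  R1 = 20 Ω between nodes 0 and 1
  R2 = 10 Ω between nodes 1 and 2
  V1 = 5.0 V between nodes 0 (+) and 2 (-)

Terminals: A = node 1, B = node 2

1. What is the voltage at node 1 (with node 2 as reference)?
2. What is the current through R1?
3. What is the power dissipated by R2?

Nodal analysis, taking node 2 as the 0 V reference.
Source V1 fixes V_0 = 5 V.
KCL at each unknown node (sum of currents leaving = 0; resistances in Ω):
  Node 1: (V_1 - 5)/20 + (V_1 - 0)/10 = 0
Collecting terms: 0.15 × V_1 = 0.25  =>  V_1 = 1.667 V
Part 1:
  Read off the nodal solution: V_1 = 1.667 V
Part 2:
  I_R1 = (V_0 - V_1)/R1 = (5 - 1.667)/20 = 0.1667 A
  Magnitude: I_R1 = 0.1667 A
Part 3:
  I_R2 = (V_1 - V_2)/R2 = (1.667 - 0)/10 = 0.1667 A
  P_R2 = I_R2² × R2 = (0.1667)² × 10 = 0.2778 W

Final answers:
1. V_1 = 1.667 V
2. I_R1 = 0.1667 A
3. P_R2 = 0.2778 W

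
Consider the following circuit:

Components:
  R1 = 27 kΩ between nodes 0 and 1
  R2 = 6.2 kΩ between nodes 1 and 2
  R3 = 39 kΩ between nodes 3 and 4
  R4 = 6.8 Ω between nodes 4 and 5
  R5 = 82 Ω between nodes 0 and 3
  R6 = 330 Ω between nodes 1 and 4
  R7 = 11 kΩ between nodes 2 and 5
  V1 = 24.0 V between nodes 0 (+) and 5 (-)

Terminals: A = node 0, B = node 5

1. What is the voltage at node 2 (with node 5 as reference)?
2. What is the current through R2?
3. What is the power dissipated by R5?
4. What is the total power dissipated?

Nodal analysis, taking node 5 as the 0 V reference.
Source V1 fixes V_0 = 24 V.
KCL at each unknown node (sum of currents leaving = 0; resistances in Ω):
  Node 1: (V_1 - 24)/27000 + (V_1 - V_2)/6200 + (V_1 - V_4)/330 = 0
  Node 2: (V_2 - V_1)/6200 + (V_2 - 0)/11000 = 0
  Node 3: (V_3 - V_4)/39000 + (V_3 - 24)/82 = 0
  Node 4: (V_4 - V_3)/39000 + (V_4 - 0)/6.8 + (V_4 - V_1)/330 = 0
Collecting terms (coefficients in siemens):
  0.003229·V_1 - 0.0001613·V_2 - 0.00303·V_4 = 0.0008889
  0.0002522·V_2 - 0.0001613·V_1 = 0
  0.01222·V_3 - 0.00002564·V_4 = 0.2927
  0.1501·V_4 - 0.00303·V_1 - 0.00002564·V_3 = 0
Solving these 4 simultaneous equations (Gaussian elimination) gives:
  V_1 = 0.2941 V, V_2 = 0.1881 V, V_3 = 23.95 V, V_4 = 0.01003 V
Part 1:
  Read off the nodal solution: V_2 = 0.1881 V
Part 2:
  I_R2 = (V_1 - V_2)/R2 = (0.2941 - 0.1881)/6200 = 0.0000171 A
  Magnitude: I_R2 = 0.0000171 A
Part 3:
  I_R5 = (V_0 - V_3)/R5 = (24 - 23.95)/82 = 0.0006138 A
  P_R5 = I_R5² × R5 = (0.0006138)² × 82 = 0.0000309 W
Part 4:
  Power in each resistor, P = (ΔV)²/R:
    P_R1 = (24 - 0.2941)²/27000 = 0.02081 W
    P_R2 = (0.2941 - 0.1881)²/6200 = 0.000001813 W
    P_R3 = (23.95 - 0.01003)²/39000 = 0.0147 W
    P_R4 = (0.01003 - 0)²/6.8 = 0.00001479 W
    P_R5 = (24 - 23.95)²/82 = 0.0000309 W
    P_R6 = (0.2941 - 0.01003)²/330 = 0.0002446 W
    P_R7 = (0.1881 - 0)²/11000 = 0.000003217 W
  P_total = P_R1 + P_R2 + P_R3 + P_R4 + P_R5 + P_R6 + P_R7 = 0.0358 W

Final answers:
1. V_2 = 0.1881 V
2. I_R2 = 1.71e-05 A
3. P_R5 = 3.09e-05 W
4. P_total = 0.0358 W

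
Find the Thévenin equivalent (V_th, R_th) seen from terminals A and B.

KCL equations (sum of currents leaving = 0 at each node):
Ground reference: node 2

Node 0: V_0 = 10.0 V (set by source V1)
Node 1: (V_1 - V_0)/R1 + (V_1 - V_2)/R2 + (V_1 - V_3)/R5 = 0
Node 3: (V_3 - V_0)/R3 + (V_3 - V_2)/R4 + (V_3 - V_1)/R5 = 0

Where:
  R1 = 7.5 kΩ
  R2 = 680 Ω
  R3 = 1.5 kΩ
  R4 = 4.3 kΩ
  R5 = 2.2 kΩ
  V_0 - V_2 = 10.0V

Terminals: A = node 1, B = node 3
Step 1 — V_th is the open-circuit voltage V_A - V_B (nothing connected across the terminals).
Nodal analysis, taking node 2 as the 0 V reference.
Source V1 fixes V_0 = 10 V.
KCL at each unknown node (sum of currents leaving = 0; resistances in Ω):
  Node 1: (V_1 - 10)/7500 + (V_1 - 0)/680 + (V_1 - V_3)/2200 = 0
  Node 3: (V_3 - 10)/1500 + (V_3 - 0)/4300 + (V_3 - V_1)/2200 = 0
Collecting terms (coefficients in siemens):
  0.002058·V_1 - 0.0004545·V_3 = 0.001333
  0.001354·V_3 - 0.0004545·V_1 = 0.006667
Determinant D = (0.002058)(0.001354) - (-0.0004545)(-0.0004545) = 0.00000258
V_1 = [(0.001333)(0.001354) - (-0.0004545)(0.006667)]/D = 1.874 V
V_3 = [(0.002058)(0.006667) - (0.001333)(-0.0004545)]/D = 5.554 V
V_th = V_1 - V_3 = 1.874 - 5.554 = -3.68 V
Step 2 — R_th: zero the source — replace V1 by a short circuit (node 2 merges into node 0) — and find the resistance seen between A (node 1) and B (node 3).
Reduce the network between node 1 (A) and node 3 (B) by series/parallel combination:
  Rp1 = R1 ‖ R2 (parallel, both between nodes 0 and 1) = 1/(1/7500 + 1/680) = 623.5 Ω
  Rp2 = R3 ‖ R4 (parallel, both between nodes 0 and 3) = 1/(1/1500 + 1/4300) = 1112 Ω
  Rs1 = Rp1 + Rp2 (series, joined only at node 0) = 623.5 + 1112 = 1736 Ω
  Rp3 = R5 ‖ Rs1 (parallel, both between nodes 1 and 3) = 1/(1/2200 + 1/1736) = 970.2 Ω
R_th = 970.2 Ω

Final answer: V_th = -3.68 V, R_th = 970.2 Ω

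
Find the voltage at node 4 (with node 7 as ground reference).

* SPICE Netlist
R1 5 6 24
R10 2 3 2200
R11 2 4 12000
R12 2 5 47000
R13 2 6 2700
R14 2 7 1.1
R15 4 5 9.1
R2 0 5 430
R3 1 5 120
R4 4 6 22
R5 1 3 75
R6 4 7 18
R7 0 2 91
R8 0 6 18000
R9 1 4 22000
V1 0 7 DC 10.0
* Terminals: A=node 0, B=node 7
Nodal analysis, taking node 7 as the 0 V reference.
Source V1 fixes V_0 = 10 V.
KCL at each unknown node (sum of currents leaving = 0; resistances in Ω):
  Node 1: (V_1 - V_5)/120 + (V_1 - V_3)/75 + (V_1 - V_4)/22000 = 0
  Node 2: (V_2 - 10)/91 + (V_2 - V_3)/2200 + (V_2 - V_4)/12000 + (V_2 - V_5)/47000 + (V_2 - V_6)/2700 + (V_2 - 0)/1.1 = 0
  Node 3: (V_3 - V_1)/75 + (V_3 - V_2)/2200 = 0
  Node 4: (V_4 - V_6)/22 + (V_4 - 0)/18 + (V_4 - V_1)/22000 + (V_4 - V_2)/12000 + (V_4 - V_5)/9.1 = 0
  Node 5: (V_5 - V_6)/24 + (V_5 - 10)/430 + (V_5 - V_1)/120 + (V_5 - V_2)/47000 + (V_5 - V_4)/9.1 = 0
  Node 6: (V_6 - V_5)/24 + (V_6 - V_4)/22 + (V_6 - 10)/18000 + (V_6 - V_2)/2700 = 0
Collecting terms (coefficients in siemens):
  0.02171·V_1 - 0.01333·V_3 - 0.00004545·V_4 - 0.008333·V_5 = 0
  0.921·V_2 - 0.0004545·V_3 - 0.00008333·V_4 - 0.00002128·V_5 - 0.0003704·V_6 = 0.1099
  0.01379·V_3 - 0.01333·V_1 - 0.0004545·V_2 = 0
  0.211·V_4 - 0.00004545·V_1 - 0.00008333·V_2 - 0.1099·V_5 - 0.04545·V_6 = 0
  0.1622·V_5 - 0.008333·V_1 - 0.00002128·V_2 - 0.1099·V_4 - 0.04167·V_6 = 0.02326
  0.08755·V_6 - 0.0003704·V_2 - 0.04545·V_4 - 0.04167·V_5 = 0.0005556
Solving these 6 simultaneous equations (Gaussian elimination) gives:
  V_1 = 0.5417 V, V_2 = 0.1198 V, V_3 = 0.5278 V, V_4 = 0.3981 V
  V_5 = 0.5647 V, V_6 = 0.4823 V
The requested potential is V_4 = 0.3981 V.

Final answer: V_4 = 0.3981 V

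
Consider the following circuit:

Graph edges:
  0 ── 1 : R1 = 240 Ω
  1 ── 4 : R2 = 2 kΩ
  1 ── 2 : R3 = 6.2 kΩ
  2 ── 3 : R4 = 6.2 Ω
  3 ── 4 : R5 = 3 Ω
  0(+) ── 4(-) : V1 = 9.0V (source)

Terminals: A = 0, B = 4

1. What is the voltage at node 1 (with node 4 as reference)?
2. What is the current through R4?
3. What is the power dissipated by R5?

Nodal analysis, taking node 4 as the 0 V reference.
Source V1 fixes V_0 = 9 V.
KCL at each unknown node (sum of currents leaving = 0; resistances in Ω):
  Node 1: (V_1 - 9)/240 + (V_1 - 0)/2000 + (V_1 - V_2)/6200 = 0
  Node 2: (V_2 - V_1)/6200 + (V_2 - V_3)/6.2 = 0
  Node 3: (V_3 - V_2)/6.2 + (V_3 - 0)/3 = 0
Collecting terms (coefficients in siemens):
  0.004828·V_1 - 0.0001613·V_2 = 0.0375
  0.1615·V_2 - 0.0001613·V_1 - 0.1613·V_3 = 0
  0.4946·V_3 - 0.1613·V_2 = 0
Solving these 3 simultaneous equations (Gaussian elimination) gives:
  V_1 = 7.768 V, V_2 = 0.01151 V, V_3 = 0.003753 V
Part 1:
  Read off the nodal solution: V_1 = 7.768 V
Part 2:
  I_R4 = (V_2 - V_3)/R4 = (0.01151 - 0.003753)/6.2 = 0.001251 A
  Magnitude: I_R4 = 0.001251 A
Part 3:
  I_R5 = (V_3 - V_4)/R5 = (0.003753 - 0)/3 = 0.001251 A
  P_R5 = I_R5² × R5 = (0.001251)² × 3 = 0.000004695 W

Final answers:
1. V_1 = 7.768 V
2. I_R4 = 0.001251 A
3. P_R5 = 4.695e-06 W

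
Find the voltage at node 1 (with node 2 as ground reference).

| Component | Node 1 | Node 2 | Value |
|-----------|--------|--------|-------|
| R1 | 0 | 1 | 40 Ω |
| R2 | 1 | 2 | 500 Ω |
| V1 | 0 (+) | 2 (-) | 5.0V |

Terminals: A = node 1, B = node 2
Nodal analysis, taking node 2 as the 0 V reference.
Source V1 fixes V_0 = 5 V.
KCL at each unknown node (sum of currents leaving = 0; resistances in Ω):
  Node 1: (V_1 - 5)/40 + (V_1 - 0)/500 = 0
Collecting terms: 0.027 × V_1 = 0.125  =>  V_1 = 4.63 V
The requested potential is V_1 = 4.63 V.

Final answer: V_1 = 4.63 V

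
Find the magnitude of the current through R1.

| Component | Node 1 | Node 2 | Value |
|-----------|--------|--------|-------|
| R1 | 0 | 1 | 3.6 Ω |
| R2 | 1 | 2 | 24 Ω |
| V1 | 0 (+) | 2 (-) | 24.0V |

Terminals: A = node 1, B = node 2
Nodal analysis, taking node 2 as the 0 V reference.
Source V1 fixes V_0 = 24 V.
KCL at each unknown node (sum of currents leaving = 0; resistances in Ω):
  Node 1: (V_1 - 24)/3.6 + (V_1 - 0)/24 = 0
Collecting terms: 0.3194 × V_1 = 6.667  =>  V_1 = 20.87 V
I_R1 = (V_0 - V_1)/R1 = (24 - 20.87)/3.6 = 0.8696 A
|I_R1| = 0.8696 A

Final answer: |I_R1| = 0.8696 A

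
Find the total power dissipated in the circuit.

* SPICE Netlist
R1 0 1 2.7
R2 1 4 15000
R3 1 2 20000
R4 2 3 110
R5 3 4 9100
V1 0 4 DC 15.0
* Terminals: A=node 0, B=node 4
Nodal analysis, taking node 4 as the 0 V reference.
Source V1 fixes V_0 = 15 V.
KCL at each unknown node (sum of currents leaving = 0; resistances in Ω):
  Node 1: (V_1 - 15)/2.7 + (V_1 - 0)/15000 + (V_1 - V_2)/20000 = 0
  Node 2: (V_2 - V_1)/20000 + (V_2 - V_3)/110 = 0
  Node 3: (V_3 - V_2)/110 + (V_3 - 0)/9100 = 0
Collecting terms (coefficients in siemens):
  0.3705·V_1 - 0.00005·V_2 = 5.556
  0.009141·V_2 - 0.00005·V_1 - 0.009091·V_3 = 0
  0.009201·V_3 - 0.009091·V_2 = 0
Solving these 3 simultaneous equations (Gaussian elimination) gives:
  V_1 = 15 V, V_2 = 4.728 V, V_3 = 4.672 V
Power in each resistor, P = (ΔV)²/R:
  P_R1 = (15 - 15)²/2.7 = 0.000006182 W
  P_R2 = (15 - 0)²/15000 = 0.01499 W
  P_R3 = (15 - 4.728)²/20000 = 0.005271 W
  P_R4 = (4.728 - 4.672)²/110 = 0.00002899 W
  P_R5 = (4.672 - 0)²/9100 = 0.002398 W
P_total = P_R1 + P_R2 + P_R3 + P_R4 + P_R5 = 0.0227 W

Final answer: 0.0227 W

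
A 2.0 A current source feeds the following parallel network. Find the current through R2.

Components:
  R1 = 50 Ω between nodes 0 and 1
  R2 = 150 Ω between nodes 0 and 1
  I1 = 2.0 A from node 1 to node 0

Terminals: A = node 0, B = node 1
All resistors sit directly between nodes 0 and 1, so they are in parallel and share one voltage V; the full source current 2 A splits among them.
1/R_par = 1/50 + 1/150 = 0.02667 S  =>  R_par = 37.5 Ω
V = I × R_par = 2 × 37.5 = 75 V
I_R2 = V/R2 = 75/150 = 0.5 A

Final answer: 0.5 A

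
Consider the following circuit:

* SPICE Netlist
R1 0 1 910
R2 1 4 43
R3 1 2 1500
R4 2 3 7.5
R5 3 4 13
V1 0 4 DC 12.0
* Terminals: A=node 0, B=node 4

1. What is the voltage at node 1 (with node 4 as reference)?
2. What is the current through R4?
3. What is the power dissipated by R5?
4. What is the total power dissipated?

Nodal analysis, taking node 4 as the 0 V reference.
Source V1 fixes V_0 = 12 V.
KCL at each unknown node (sum of currents leaving = 0; resistances in Ω):
  Node 1: (V_1 - 12)/910 + (V_1 - 0)/43 + (V_1 - V_2)/1500 = 0
  Node 2: (V_2 - V_1)/1500 + (V_2 - V_3)/7.5 = 0
  Node 3: (V_3 - V_2)/7.5 + (V_3 - 0)/13 = 0
Collecting terms (coefficients in siemens):
  0.02502·V_1 - 0.0006667·V_2 = 0.01319
  0.134·V_2 - 0.0006667·V_1 - 0.1333·V_3 = 0
  0.2103·V_3 - 0.1333·V_2 = 0
Solving these 3 simultaneous equations (Gaussian elimination) gives:
  V_1 = 0.5272 V, V_2 = 0.007108 V, V_3 = 0.004508 V
Part 1:
  Read off the nodal solution: V_1 = 0.5272 V
Part 2:
  I_R4 = (V_2 - V_3)/R4 = (0.007108 - 0.004508)/7.5 = 0.0003467 A
  Magnitude: I_R4 = 0.0003467 A
Part 3:
  I_R5 = (V_3 - V_4)/R5 = (0.004508 - 0)/13 = 0.0003467 A
  P_R5 = I_R5² × R5 = (0.0003467)² × 13 = 0.000001563 W
Part 4:
  Power in each resistor, P = (ΔV)²/R:
    P_R1 = (12 - 0.5272)²/910 = 0.1446 W
    P_R2 = (0.5272 - 0)²/43 = 0.006464 W
    P_R3 = (0.5272 - 0.007108)²/1500 = 0.0001803 W
    P_R4 = (0.007108 - 0.004508)²/7.5 = 0.0000009017 W
    P_R5 = (0.004508 - 0)²/13 = 0.000001563 W
  P_total = P_R1 + P_R2 + P_R3 + P_R4 + P_R5 = 0.1513 W

Final answers:
1. V_1 = 0.5272 V
2. I_R4 = 0.0003467 A
3. P_R5 = 1.563e-06 W
4. P_total = 0.1513 W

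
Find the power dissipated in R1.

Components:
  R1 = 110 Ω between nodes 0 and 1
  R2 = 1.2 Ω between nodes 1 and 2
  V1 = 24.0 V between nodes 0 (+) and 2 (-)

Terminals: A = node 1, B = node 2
Nodal analysis, taking node 2 as the 0 V reference.
Source V1 fixes V_0 = 24 V.
KCL at each unknown node (sum of currents leaving = 0; resistances in Ω):
  Node 1: (V_1 - 24)/110 + (V_1 - 0)/1.2 = 0
Collecting terms: 0.8424 × V_1 = 0.2182  =>  V_1 = 0.259 V
I_R1 = (V_0 - V_1)/R1 = (24 - 0.259)/110 = 0.2158 A
P_R1 = I_R1² × R1 = (0.2158)² × 110 = 5.124 W

Final answer: 5.124 W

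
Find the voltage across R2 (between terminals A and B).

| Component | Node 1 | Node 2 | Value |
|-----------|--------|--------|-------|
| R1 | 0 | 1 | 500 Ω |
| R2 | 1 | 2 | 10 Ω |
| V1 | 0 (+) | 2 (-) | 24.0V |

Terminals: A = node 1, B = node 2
R1 and R2 are in series across V1 (node 0 → node 1 → node 2), and the output A–B is taken across R2, so this is a voltage divider.
Series current: I = V1/(R1 + R2) = 24/(500 + 10) = 24/510 = 0.04706 A
V_R2 = I × R2 = V1 × R2/(R1 + R2) = 24 × 10/510 = 0.4706 V

Final answer: 0.4706 V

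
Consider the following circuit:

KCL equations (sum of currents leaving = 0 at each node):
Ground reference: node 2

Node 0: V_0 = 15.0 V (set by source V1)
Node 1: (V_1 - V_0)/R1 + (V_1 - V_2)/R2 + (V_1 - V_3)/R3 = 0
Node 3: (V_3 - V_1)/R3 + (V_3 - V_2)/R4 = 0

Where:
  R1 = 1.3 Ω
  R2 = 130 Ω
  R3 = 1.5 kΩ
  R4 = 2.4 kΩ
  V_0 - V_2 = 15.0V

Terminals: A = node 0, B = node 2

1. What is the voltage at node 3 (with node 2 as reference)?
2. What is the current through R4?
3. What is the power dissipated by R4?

Nodal analysis, taking node 2 as the 0 V reference.
Source V1 fixes V_0 = 15 V.
KCL at each unknown node (sum of currents leaving = 0; resistances in Ω):
  Node 1: (V_1 - 15)/1.3 + (V_1 - 0)/130 + (V_1 - V_3)/1500 = 0
  Node 3: (V_3 - V_1)/1500 + (V_3 - 0)/2400 = 0
Collecting terms (coefficients in siemens):
  0.7776·V_1 - 0.0006667·V_3 = 11.54
  0.001083·V_3 - 0.0006667·V_1 = 0
Determinant D = (0.7776)(0.001083) - (-0.0006667)(-0.0006667) = 0.0008419
V_1 = [(11.54)(0.001083) - (-0.0006667)(0)]/D = 14.85 V
V_3 = [(0.7776)(0) - (11.54)(-0.0006667)]/D = 9.136 V
Part 1:
  Read off the nodal solution: V_3 = 9.136 V
Part 2:
  I_R4 = (V_2 - V_3)/R4 = (0 - 9.136)/2400 = -0.003807 A
  Magnitude: I_R4 = 0.003807 A
Part 3:
  I_R4 = (V_2 - V_3)/R4 = (0 - 9.136)/2400 = -0.003807 A
  P_R4 = I_R4² × R4 = (-0.003807)² × 2400 = 0.03478 W

Final answers:
1. V_3 = 9.136 V
2. I_R4 = 0.003807 A
3. P_R4 = 0.03478 W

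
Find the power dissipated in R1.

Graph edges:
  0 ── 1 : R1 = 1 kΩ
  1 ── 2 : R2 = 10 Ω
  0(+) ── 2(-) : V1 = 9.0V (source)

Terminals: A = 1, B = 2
Nodal analysis, taking node 2 as the 0 V reference.
Source V1 fixes V_0 = 9 V.
KCL at each unknown node (sum of currents leaving = 0; resistances in Ω):
  Node 1: (V_1 - 9)/1000 + (V_1 - 0)/10 = 0
Collecting terms: 0.101 × V_1 = 0.009  =>  V_1 = 0.08911 V
I_R1 = (V_0 - V_1)/R1 = (9 - 0.08911)/1000 = 0.008911 A
P_R1 = I_R1² × R1 = (0.008911)² × 1000 = 0.0794 W

Final answer: 0.0794 W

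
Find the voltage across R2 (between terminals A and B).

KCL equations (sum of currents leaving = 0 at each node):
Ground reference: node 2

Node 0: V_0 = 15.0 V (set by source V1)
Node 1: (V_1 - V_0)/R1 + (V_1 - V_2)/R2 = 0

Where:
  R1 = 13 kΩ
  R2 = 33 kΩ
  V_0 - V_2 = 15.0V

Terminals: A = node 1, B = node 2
R1 and R2 are in series across V1 (node 0 → node 1 → node 2), and the output A–B is taken across R2, so this is a voltage divider.
Series current: I = V1/(R1 + R2) = 15/(13000 + 33000) = 15/46000 = 0.0003261 A
V_R2 = I × R2 = V1 × R2/(R1 + R2) = 15 × 33000/46000 = 10.76 V

Final answer: 10.76 V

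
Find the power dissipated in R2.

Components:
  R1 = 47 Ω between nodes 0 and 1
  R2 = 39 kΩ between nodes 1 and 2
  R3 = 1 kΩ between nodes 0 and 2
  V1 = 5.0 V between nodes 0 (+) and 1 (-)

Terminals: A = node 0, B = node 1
Nodal analysis, taking node 1 as the 0 V reference.
Source V1 fixes V_0 = 5 V.
KCL at each unknown node (sum of currents leaving = 0; resistances in Ω):
  Node 2: (V_2 - 0)/39000 + (V_2 - 5)/1000 = 0
Collecting terms: 0.001026 × V_2 = 0.005  =>  V_2 = 4.875 V
I_R2 = (V_1 - V_2)/R2 = (0 - 4.875)/39000 = -0.000125 A
P_R2 = I_R2² × R2 = (-0.000125)² × 39000 = 0.0006094 W

Final answer: 0.0006094 W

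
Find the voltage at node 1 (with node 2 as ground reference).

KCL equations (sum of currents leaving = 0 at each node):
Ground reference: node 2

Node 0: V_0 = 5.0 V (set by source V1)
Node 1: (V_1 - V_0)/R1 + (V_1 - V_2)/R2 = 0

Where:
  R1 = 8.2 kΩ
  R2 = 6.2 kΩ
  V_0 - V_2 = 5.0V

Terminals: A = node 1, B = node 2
Nodal analysis, taking node 2 as the 0 V reference.
Source V1 fixes V_0 = 5 V.
KCL at each unknown node (sum of currents leaving = 0; resistances in Ω):
  Node 1: (V_1 - 5)/8200 + (V_1 - 0)/6200 = 0
Collecting terms: 0.0002832 × V_1 = 0.0006098  =>  V_1 = 2.153 V
The requested potential is V_1 = 2.153 V.

Final answer: V_1 = 2.153 V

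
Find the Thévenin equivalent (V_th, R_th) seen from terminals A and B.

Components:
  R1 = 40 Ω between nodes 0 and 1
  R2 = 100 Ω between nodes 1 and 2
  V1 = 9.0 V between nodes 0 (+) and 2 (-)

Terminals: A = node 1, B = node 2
Step 1 — V_th is the open-circuit voltage V_A - V_B (nothing connected across the terminals).
Nodal analysis, taking node 2 as the 0 V reference.
Source V1 fixes V_0 = 9 V.
KCL at each unknown node (sum of currents leaving = 0; resistances in Ω):
  Node 1: (V_1 - 9)/40 + (V_1 - 0)/100 = 0
Collecting terms: 0.035 × V_1 = 0.225  =>  V_1 = 6.429 V
V_th = V_1 - V_2 = 6.429 - 0 = 6.429 V
Step 2 — R_th: zero the source — replace V1 by a short circuit (node 2 merges into node 0) — and find the resistance seen between A (node 1) and B (node 0).
Reduce the network between node 1 (A) and node 0 (B) by series/parallel combination:
  Rp1 = R1 ‖ R2 (parallel, both between nodes 0 and 1) = 1/(1/40 + 1/100) = 28.57 Ω
R_th = 28.57 Ω

Final answer: V_th = 6.429 V, R_th = 28.57 Ω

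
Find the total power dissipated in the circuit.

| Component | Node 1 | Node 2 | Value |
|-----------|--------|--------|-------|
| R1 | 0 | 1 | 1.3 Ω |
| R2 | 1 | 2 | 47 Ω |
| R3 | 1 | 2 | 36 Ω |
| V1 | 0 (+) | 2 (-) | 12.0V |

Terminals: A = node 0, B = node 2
Nodal analysis, taking node 2 as the 0 V reference.
Source V1 fixes V_0 = 12 V.
KCL at each unknown node (sum of currents leaving = 0; resistances in Ω):
  Node 1: (V_1 - 12)/1.3 + (V_1 - 0)/47 + (V_1 - 0)/36 = 0
Collecting terms: 0.8183 × V_1 = 9.231  =>  V_1 = 11.28 V
Power in each resistor, P = (ΔV)²/R:
  P_R1 = (12 - 11.28)²/1.3 = 0.3981 W
  P_R2 = (11.28 - 0)²/47 = 2.708 W
  P_R3 = (11.28 - 0)²/36 = 3.535 W
P_total = P_R1 + P_R2 + P_R3 = 6.64 W

Final answer: 6.64 W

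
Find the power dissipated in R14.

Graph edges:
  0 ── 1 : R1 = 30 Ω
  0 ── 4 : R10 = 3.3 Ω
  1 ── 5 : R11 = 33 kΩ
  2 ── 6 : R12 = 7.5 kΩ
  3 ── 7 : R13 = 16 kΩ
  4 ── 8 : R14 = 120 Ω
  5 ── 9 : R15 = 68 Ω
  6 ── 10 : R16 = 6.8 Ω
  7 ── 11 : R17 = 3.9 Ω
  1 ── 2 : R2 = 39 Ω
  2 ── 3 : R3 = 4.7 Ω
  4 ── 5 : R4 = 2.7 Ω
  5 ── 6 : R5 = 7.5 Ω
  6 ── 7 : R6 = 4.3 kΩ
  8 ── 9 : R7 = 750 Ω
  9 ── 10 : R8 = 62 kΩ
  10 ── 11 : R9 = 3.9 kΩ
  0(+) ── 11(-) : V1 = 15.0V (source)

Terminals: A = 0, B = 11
Nodal analysis, taking node 11 as the 0 V reference.
Source V1 fixes V_0 = 15 V.
KCL at each unknown node (sum of currents leaving = 0; resistances in Ω):
  Node 1: (V_1 - 15)/30 + (V_1 - V_2)/39 + (V_1 - V_5)/33000 = 0
  Node 2: (V_2 - V_1)/39 + (V_2 - V_3)/4.7 + (V_2 - V_6)/7500 = 0
  Node 3: (V_3 - V_2)/4.7 + (V_3 - V_7)/16000 = 0
  Node 4: (V_4 - V_5)/2.7 + (V_4 - 15)/3.3 + (V_4 - V_8)/120 = 0
  Node 5: (V_5 - V_4)/2.7 + (V_5 - V_6)/7.5 + (V_5 - V_1)/33000 + (V_5 - V_9)/68 = 0
  Node 6: (V_6 - V_5)/7.5 + (V_6 - V_7)/4300 + (V_6 - V_2)/7500 + (V_6 - V_10)/6.8 = 0
  Node 7: (V_7 - V_6)/4300 + (V_7 - V_3)/16000 + (V_7 - 0)/3.9 = 0
  Node 8: (V_8 - V_9)/750 + (V_8 - V_4)/120 = 0
  Node 9: (V_9 - V_8)/750 + (V_9 - V_10)/62000 + (V_9 - V_5)/68 = 0
  Node 10: (V_10 - V_9)/62000 + (V_10 - 0)/3900 + (V_10 - V_6)/6.8 = 0
Collecting terms (coefficients in siemens):
  0.059·V_1 - 0.02564·V_2 - 0.0000303·V_5 = 0.5
  0.2385·V_2 - 0.02564·V_1 - 0.2128·V_3 - 0.0001333·V_6 = 0
  0.2128·V_3 - 0.2128·V_2 - 0.0000625·V_7 = 0
  0.6817·V_4 - 0.3704·V_5 - 0.008333·V_8 = 4.545
  0.5184·V_5 - 0.0000303·V_1 - 0.3704·V_4 - 0.1333·V_6 - 0.01471·V_9 = 0
  0.2808·V_6 - 0.0001333·V_2 - 0.1333·V_5 - 0.0002326·V_7 - 0.1471·V_10 = 0
  0.2567·V_7 - 0.0000625·V_3 - 0.0002326·V_6 = 0
  0.009667·V_8 - 0.008333·V_4 - 0.001333·V_9 = 0
  0.01606·V_9 - 0.01471·V_5 - 0.001333·V_8 - 0.00001613·V_10 = 0
  0.1473·V_10 - 0.1471·V_6 - 0.00001613·V_9 = 0
Solving these 10 simultaneous equations (Gaussian elimination) gives:
  V_1 = 14.97 V, V_2 = 14.94 V, V_3 = 14.93 V, V_4 = 14.98 V
  V_5 = 14.96 V, V_6 = 14.9 V, V_7 = 0.01714 V, V_8 = 14.97 V
  V_9 = 14.96 V, V_10 = 14.88 V
I_R14 = (V_4 - V_8)/R14 = (14.98 - 14.97)/120 = 0.00002096 A
P_R14 = I_R14² × R14 = (0.00002096)² × 120 = 0.00000005274 W

Final answer: 5.274e-08 W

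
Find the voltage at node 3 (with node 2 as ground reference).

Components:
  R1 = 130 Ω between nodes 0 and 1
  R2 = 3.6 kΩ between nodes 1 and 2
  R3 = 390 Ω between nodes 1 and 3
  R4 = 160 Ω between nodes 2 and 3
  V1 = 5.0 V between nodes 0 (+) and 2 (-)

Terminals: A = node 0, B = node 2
Nodal analysis, taking node 2 as the 0 V reference.
Source V1 fixes V_0 = 5 V.
KCL at each unknown node (sum of currents leaving = 0; resistances in Ω):
  Node 1: (V_1 - 5)/130 + (V_1 - 0)/3600 + (V_1 - V_3)/390 = 0
  Node 3: (V_3 - V_1)/390 + (V_3 - 0)/160 = 0
Collecting terms (coefficients in siemens):
  0.01053·V_1 - 0.002564·V_3 = 0.03846
  0.008814·V_3 - 0.002564·V_1 = 0
Determinant D = (0.01053)(0.008814) - (-0.002564)(-0.002564) = 0.00008627
V_1 = [(0.03846)(0.008814) - (-0.002564)(0)]/D = 3.929 V
V_3 = [(0.01053)(0) - (0.03846)(-0.002564)]/D = 1.143 V
The requested potential is V_3 = 1.143 V.

Final answer: V_3 = 1.143 V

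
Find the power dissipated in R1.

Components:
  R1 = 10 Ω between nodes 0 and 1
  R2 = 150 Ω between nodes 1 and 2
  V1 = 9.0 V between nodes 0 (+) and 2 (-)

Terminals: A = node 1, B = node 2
Nodal analysis, taking node 2 as the 0 V reference.
Source V1 fixes V_0 = 9 V.
KCL at each unknown node (sum of currents leaving = 0; resistances in Ω):
  Node 1: (V_1 - 9)/10 + (V_1 - 0)/150 = 0
Collecting terms: 0.1067 × V_1 = 0.9  =>  V_1 = 8.438 V
I_R1 = (V_0 - V_1)/R1 = (9 - 8.438)/10 = 0.05625 A
P_R1 = I_R1² × R1 = (0.05625)² × 10 = 0.03164 W

Final answer: 0.03164 W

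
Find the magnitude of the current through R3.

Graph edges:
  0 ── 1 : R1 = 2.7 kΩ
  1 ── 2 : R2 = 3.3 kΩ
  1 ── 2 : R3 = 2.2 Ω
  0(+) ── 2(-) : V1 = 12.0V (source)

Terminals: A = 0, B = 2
Nodal analysis, taking node 2 as the 0 V reference.
Source V1 fixes V_0 = 12 V.
KCL at each unknown node (sum of currents leaving = 0; resistances in Ω):
  Node 1: (V_1 - 12)/2700 + (V_1 - 0)/3300 + (V_1 - 0)/2.2 = 0
Collecting terms: 0.4552 × V_1 = 0.004444  =>  V_1 = 0.009763 V
I_R3 = (V_1 - V_2)/R3 = (0.009763 - 0)/2.2 = 0.004438 A
|I_R3| = 0.004438 A

Final answer: |I_R3| = 0.004438 A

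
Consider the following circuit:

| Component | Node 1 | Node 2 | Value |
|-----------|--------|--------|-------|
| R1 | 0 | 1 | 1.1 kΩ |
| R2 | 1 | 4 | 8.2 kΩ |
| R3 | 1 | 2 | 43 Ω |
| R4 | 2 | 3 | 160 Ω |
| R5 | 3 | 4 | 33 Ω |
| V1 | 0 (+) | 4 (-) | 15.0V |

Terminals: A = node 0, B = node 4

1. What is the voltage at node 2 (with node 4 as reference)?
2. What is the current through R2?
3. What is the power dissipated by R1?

Nodal analysis, taking node 4 as the 0 V reference.
Source V1 fixes V_0 = 15 V.
KCL at each unknown node (sum of currents leaving = 0; resistances in Ω):
  Node 1: (V_1 - 15)/1100 + (V_1 - 0)/8200 + (V_1 - V_2)/43 = 0
  Node 2: (V_2 - V_1)/43 + (V_2 - V_3)/160 = 0
  Node 3: (V_3 - V_2)/160 + (V_3 - 0)/33 = 0
Collecting terms (coefficients in siemens):
  0.02429·V_1 - 0.02326·V_2 = 0.01364
  0.02951·V_2 - 0.02326·V_1 - 0.00625·V_3 = 0
  0.03655·V_3 - 0.00625·V_2 = 0
Solving these 3 simultaneous equations (Gaussian elimination) gives:
  V_1 = 2.588 V, V_2 = 2.117 V, V_3 = 0.3619 V
Part 1:
  Read off the nodal solution: V_2 = 2.117 V
Part 2:
  I_R2 = (V_1 - V_4)/R2 = (2.588 - 0)/8200 = 0.0003157 A
  Magnitude: I_R2 = 0.0003157 A
Part 3:
  I_R1 = (V_0 - V_1)/R1 = (15 - 2.588)/1100 = 0.01128 A
  P_R1 = I_R1² × R1 = (0.01128)² × 1100 = 0.14 W

Final answers:
1. V_2 = 2.117 V
2. I_R2 = 0.0003157 A
3. P_R1 = 0.14 W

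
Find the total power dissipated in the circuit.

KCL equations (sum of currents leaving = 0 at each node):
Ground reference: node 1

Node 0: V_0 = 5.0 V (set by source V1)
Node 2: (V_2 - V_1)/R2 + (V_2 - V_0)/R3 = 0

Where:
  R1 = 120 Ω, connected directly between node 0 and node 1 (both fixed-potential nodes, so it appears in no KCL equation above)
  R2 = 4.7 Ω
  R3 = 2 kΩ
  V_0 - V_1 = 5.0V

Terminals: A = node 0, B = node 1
Nodal analysis, taking node 1 as the 0 V reference.
Source V1 fixes V_0 = 5 V.
KCL at each unknown node (sum of currents leaving = 0; resistances in Ω):
  Node 2: (V_2 - 0)/4.7 + (V_2 - 5)/2000 = 0
Collecting terms: 0.2133 × V_2 = 0.0025  =>  V_2 = 0.01172 V
Power in each resistor, P = (ΔV)²/R:
  P_R1 = (5 - 0)²/120 = 0.2083 W
  P_R2 = (0 - 0.01172)²/4.7 = 0.00002924 W
  P_R3 = (5 - 0.01172)²/2000 = 0.01244 W
P_total = P_R1 + P_R2 + P_R3 = 0.2208 W

Final answer: 0.2208 W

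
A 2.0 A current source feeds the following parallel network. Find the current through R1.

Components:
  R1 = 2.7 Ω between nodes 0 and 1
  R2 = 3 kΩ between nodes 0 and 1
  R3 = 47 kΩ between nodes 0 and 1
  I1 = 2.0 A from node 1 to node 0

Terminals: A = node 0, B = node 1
All resistors sit directly between nodes 0 and 1, so they are in parallel and share one voltage V; the full source current 2 A splits among them.
1/R_par = 1/2.7 + 1/3000 + 1/47000 = 0.3707 S  =>  R_par = 2.697 Ω
V = I × R_par = 2 × 2.697 = 5.395 V
I_R1 = V/R1 = 5.395/2.7 = 1.998 A

Final answer: 1.998 A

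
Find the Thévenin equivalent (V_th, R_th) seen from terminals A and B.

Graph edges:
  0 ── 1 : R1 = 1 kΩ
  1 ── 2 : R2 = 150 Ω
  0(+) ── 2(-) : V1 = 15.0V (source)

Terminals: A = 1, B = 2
Step 1 — V_th is the open-circuit voltage V_A - V_B (nothing connected across the terminals).
Nodal analysis, taking node 2 as the 0 V reference.
Source V1 fixes V_0 = 15 V.
KCL at each unknown node (sum of currents leaving = 0; resistances in Ω):
  Node 1: (V_1 - 15)/1000 + (V_1 - 0)/150 = 0
Collecting terms: 0.007667 × V_1 = 0.015  =>  V_1 = 1.957 V
V_th = V_1 - V_2 = 1.957 - 0 = 1.957 V
Step 2 — R_th: zero the source — replace V1 by a short circuit (node 2 merges into node 0) — and find the resistance seen between A (node 1) and B (node 0).
Reduce the network between node 1 (A) and node 0 (B) by series/parallel combination:
  Rp1 = R1 ‖ R2 (parallel, both between nodes 0 and 1) = 1/(1/1000 + 1/150) = 130.4 Ω
R_th = 130.4 Ω

Final answer: V_th = 1.957 V, R_th = 130.4 Ω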